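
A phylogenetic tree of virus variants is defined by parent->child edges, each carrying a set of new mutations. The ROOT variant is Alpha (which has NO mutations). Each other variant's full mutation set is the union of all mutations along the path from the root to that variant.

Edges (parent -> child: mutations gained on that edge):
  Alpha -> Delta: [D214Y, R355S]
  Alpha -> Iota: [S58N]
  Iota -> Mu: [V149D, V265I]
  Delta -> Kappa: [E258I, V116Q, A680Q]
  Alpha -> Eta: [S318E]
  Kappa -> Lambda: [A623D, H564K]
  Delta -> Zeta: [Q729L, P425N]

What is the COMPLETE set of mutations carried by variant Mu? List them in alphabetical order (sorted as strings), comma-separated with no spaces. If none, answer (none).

Answer: S58N,V149D,V265I

Derivation:
At Alpha: gained [] -> total []
At Iota: gained ['S58N'] -> total ['S58N']
At Mu: gained ['V149D', 'V265I'] -> total ['S58N', 'V149D', 'V265I']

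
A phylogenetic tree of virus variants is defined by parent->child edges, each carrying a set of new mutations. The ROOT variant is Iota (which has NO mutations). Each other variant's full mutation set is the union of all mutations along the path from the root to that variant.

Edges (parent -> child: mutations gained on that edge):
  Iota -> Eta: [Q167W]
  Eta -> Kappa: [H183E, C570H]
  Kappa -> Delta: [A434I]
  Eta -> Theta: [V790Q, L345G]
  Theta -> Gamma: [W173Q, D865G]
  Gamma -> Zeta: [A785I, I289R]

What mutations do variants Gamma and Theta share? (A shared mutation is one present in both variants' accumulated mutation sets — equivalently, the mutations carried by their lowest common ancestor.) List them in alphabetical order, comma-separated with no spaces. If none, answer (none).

Answer: L345G,Q167W,V790Q

Derivation:
Accumulating mutations along path to Gamma:
  At Iota: gained [] -> total []
  At Eta: gained ['Q167W'] -> total ['Q167W']
  At Theta: gained ['V790Q', 'L345G'] -> total ['L345G', 'Q167W', 'V790Q']
  At Gamma: gained ['W173Q', 'D865G'] -> total ['D865G', 'L345G', 'Q167W', 'V790Q', 'W173Q']
Mutations(Gamma) = ['D865G', 'L345G', 'Q167W', 'V790Q', 'W173Q']
Accumulating mutations along path to Theta:
  At Iota: gained [] -> total []
  At Eta: gained ['Q167W'] -> total ['Q167W']
  At Theta: gained ['V790Q', 'L345G'] -> total ['L345G', 'Q167W', 'V790Q']
Mutations(Theta) = ['L345G', 'Q167W', 'V790Q']
Intersection: ['D865G', 'L345G', 'Q167W', 'V790Q', 'W173Q'] ∩ ['L345G', 'Q167W', 'V790Q'] = ['L345G', 'Q167W', 'V790Q']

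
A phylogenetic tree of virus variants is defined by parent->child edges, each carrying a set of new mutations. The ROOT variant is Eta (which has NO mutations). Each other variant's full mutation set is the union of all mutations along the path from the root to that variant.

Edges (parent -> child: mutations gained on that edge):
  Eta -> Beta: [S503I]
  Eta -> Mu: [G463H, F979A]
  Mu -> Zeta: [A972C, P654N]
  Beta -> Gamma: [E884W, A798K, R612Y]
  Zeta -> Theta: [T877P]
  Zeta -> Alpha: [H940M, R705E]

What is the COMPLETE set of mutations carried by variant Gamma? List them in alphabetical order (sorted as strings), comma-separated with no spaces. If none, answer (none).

Answer: A798K,E884W,R612Y,S503I

Derivation:
At Eta: gained [] -> total []
At Beta: gained ['S503I'] -> total ['S503I']
At Gamma: gained ['E884W', 'A798K', 'R612Y'] -> total ['A798K', 'E884W', 'R612Y', 'S503I']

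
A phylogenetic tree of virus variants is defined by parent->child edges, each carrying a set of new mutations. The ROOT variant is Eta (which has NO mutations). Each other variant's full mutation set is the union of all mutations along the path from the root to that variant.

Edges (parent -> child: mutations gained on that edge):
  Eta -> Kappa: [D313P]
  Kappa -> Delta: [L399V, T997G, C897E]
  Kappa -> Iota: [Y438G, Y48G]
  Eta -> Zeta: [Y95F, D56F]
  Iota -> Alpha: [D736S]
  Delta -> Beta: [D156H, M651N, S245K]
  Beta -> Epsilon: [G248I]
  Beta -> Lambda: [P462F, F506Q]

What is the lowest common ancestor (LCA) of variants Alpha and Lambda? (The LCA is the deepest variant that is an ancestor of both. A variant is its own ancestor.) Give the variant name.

Path from root to Alpha: Eta -> Kappa -> Iota -> Alpha
  ancestors of Alpha: {Eta, Kappa, Iota, Alpha}
Path from root to Lambda: Eta -> Kappa -> Delta -> Beta -> Lambda
  ancestors of Lambda: {Eta, Kappa, Delta, Beta, Lambda}
Common ancestors: {Eta, Kappa}
Walk up from Lambda: Lambda (not in ancestors of Alpha), Beta (not in ancestors of Alpha), Delta (not in ancestors of Alpha), Kappa (in ancestors of Alpha), Eta (in ancestors of Alpha)
Deepest common ancestor (LCA) = Kappa

Answer: Kappa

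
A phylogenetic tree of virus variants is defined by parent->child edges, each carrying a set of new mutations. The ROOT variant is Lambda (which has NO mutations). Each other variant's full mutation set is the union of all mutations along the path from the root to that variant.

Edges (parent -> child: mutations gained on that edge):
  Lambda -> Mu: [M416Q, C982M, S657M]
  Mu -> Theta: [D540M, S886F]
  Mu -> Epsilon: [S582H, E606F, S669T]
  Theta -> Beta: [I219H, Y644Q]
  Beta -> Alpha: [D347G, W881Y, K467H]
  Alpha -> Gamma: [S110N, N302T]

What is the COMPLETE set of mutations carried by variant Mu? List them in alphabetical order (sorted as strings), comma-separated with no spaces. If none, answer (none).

At Lambda: gained [] -> total []
At Mu: gained ['M416Q', 'C982M', 'S657M'] -> total ['C982M', 'M416Q', 'S657M']

Answer: C982M,M416Q,S657M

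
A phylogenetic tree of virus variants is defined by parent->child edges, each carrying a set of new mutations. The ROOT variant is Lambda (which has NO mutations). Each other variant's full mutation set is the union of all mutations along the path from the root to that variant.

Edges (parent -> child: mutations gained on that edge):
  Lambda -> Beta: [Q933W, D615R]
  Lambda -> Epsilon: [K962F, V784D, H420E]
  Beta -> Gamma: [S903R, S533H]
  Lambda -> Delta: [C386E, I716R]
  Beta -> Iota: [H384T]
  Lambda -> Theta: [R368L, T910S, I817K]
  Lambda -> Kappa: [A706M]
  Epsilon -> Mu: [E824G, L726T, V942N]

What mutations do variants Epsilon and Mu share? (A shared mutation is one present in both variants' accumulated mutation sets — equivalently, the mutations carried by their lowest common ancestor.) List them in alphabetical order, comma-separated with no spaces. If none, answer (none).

Answer: H420E,K962F,V784D

Derivation:
Accumulating mutations along path to Epsilon:
  At Lambda: gained [] -> total []
  At Epsilon: gained ['K962F', 'V784D', 'H420E'] -> total ['H420E', 'K962F', 'V784D']
Mutations(Epsilon) = ['H420E', 'K962F', 'V784D']
Accumulating mutations along path to Mu:
  At Lambda: gained [] -> total []
  At Epsilon: gained ['K962F', 'V784D', 'H420E'] -> total ['H420E', 'K962F', 'V784D']
  At Mu: gained ['E824G', 'L726T', 'V942N'] -> total ['E824G', 'H420E', 'K962F', 'L726T', 'V784D', 'V942N']
Mutations(Mu) = ['E824G', 'H420E', 'K962F', 'L726T', 'V784D', 'V942N']
Intersection: ['H420E', 'K962F', 'V784D'] ∩ ['E824G', 'H420E', 'K962F', 'L726T', 'V784D', 'V942N'] = ['H420E', 'K962F', 'V784D']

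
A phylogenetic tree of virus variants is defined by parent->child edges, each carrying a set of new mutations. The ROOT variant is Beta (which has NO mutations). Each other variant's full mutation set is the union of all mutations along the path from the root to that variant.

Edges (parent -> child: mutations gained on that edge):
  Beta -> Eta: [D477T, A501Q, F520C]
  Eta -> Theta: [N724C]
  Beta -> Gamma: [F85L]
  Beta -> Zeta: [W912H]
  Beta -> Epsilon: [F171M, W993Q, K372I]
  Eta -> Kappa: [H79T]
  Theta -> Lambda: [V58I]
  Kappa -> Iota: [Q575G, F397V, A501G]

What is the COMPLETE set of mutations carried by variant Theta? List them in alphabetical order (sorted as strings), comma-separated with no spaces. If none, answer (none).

Answer: A501Q,D477T,F520C,N724C

Derivation:
At Beta: gained [] -> total []
At Eta: gained ['D477T', 'A501Q', 'F520C'] -> total ['A501Q', 'D477T', 'F520C']
At Theta: gained ['N724C'] -> total ['A501Q', 'D477T', 'F520C', 'N724C']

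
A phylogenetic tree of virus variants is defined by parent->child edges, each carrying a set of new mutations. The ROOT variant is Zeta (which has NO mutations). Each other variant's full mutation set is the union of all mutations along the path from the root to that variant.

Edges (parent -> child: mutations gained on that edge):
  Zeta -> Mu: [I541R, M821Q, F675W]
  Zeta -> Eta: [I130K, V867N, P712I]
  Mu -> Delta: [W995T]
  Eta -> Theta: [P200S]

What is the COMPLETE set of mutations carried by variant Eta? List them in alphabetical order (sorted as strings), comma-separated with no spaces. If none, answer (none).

Answer: I130K,P712I,V867N

Derivation:
At Zeta: gained [] -> total []
At Eta: gained ['I130K', 'V867N', 'P712I'] -> total ['I130K', 'P712I', 'V867N']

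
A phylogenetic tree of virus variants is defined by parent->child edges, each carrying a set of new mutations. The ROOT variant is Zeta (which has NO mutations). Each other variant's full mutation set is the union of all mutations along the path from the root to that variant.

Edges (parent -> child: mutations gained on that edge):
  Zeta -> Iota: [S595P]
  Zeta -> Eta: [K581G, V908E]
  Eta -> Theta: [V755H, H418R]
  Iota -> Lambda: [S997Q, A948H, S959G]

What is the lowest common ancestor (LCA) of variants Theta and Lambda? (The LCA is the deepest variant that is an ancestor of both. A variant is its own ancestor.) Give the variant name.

Answer: Zeta

Derivation:
Path from root to Theta: Zeta -> Eta -> Theta
  ancestors of Theta: {Zeta, Eta, Theta}
Path from root to Lambda: Zeta -> Iota -> Lambda
  ancestors of Lambda: {Zeta, Iota, Lambda}
Common ancestors: {Zeta}
Walk up from Lambda: Lambda (not in ancestors of Theta), Iota (not in ancestors of Theta), Zeta (in ancestors of Theta)
Deepest common ancestor (LCA) = Zeta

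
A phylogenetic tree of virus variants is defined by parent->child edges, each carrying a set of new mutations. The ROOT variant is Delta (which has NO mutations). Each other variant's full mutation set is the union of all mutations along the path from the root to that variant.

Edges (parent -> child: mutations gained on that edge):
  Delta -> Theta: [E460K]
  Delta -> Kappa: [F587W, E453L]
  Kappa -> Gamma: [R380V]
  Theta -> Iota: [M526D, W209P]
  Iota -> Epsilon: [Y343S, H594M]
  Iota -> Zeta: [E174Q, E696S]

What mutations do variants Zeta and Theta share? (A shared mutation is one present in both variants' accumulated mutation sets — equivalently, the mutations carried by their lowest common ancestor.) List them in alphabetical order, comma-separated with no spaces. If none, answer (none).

Answer: E460K

Derivation:
Accumulating mutations along path to Zeta:
  At Delta: gained [] -> total []
  At Theta: gained ['E460K'] -> total ['E460K']
  At Iota: gained ['M526D', 'W209P'] -> total ['E460K', 'M526D', 'W209P']
  At Zeta: gained ['E174Q', 'E696S'] -> total ['E174Q', 'E460K', 'E696S', 'M526D', 'W209P']
Mutations(Zeta) = ['E174Q', 'E460K', 'E696S', 'M526D', 'W209P']
Accumulating mutations along path to Theta:
  At Delta: gained [] -> total []
  At Theta: gained ['E460K'] -> total ['E460K']
Mutations(Theta) = ['E460K']
Intersection: ['E174Q', 'E460K', 'E696S', 'M526D', 'W209P'] ∩ ['E460K'] = ['E460K']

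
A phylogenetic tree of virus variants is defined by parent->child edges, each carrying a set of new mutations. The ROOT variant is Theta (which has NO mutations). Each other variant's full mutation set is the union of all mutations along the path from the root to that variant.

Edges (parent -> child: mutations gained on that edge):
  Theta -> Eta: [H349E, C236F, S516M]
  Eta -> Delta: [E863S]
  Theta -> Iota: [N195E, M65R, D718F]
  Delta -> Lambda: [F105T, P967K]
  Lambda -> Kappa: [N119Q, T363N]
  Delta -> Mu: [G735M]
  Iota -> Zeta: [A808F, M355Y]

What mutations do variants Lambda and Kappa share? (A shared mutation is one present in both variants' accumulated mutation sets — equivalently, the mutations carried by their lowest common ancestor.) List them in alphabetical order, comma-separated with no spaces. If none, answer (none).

Answer: C236F,E863S,F105T,H349E,P967K,S516M

Derivation:
Accumulating mutations along path to Lambda:
  At Theta: gained [] -> total []
  At Eta: gained ['H349E', 'C236F', 'S516M'] -> total ['C236F', 'H349E', 'S516M']
  At Delta: gained ['E863S'] -> total ['C236F', 'E863S', 'H349E', 'S516M']
  At Lambda: gained ['F105T', 'P967K'] -> total ['C236F', 'E863S', 'F105T', 'H349E', 'P967K', 'S516M']
Mutations(Lambda) = ['C236F', 'E863S', 'F105T', 'H349E', 'P967K', 'S516M']
Accumulating mutations along path to Kappa:
  At Theta: gained [] -> total []
  At Eta: gained ['H349E', 'C236F', 'S516M'] -> total ['C236F', 'H349E', 'S516M']
  At Delta: gained ['E863S'] -> total ['C236F', 'E863S', 'H349E', 'S516M']
  At Lambda: gained ['F105T', 'P967K'] -> total ['C236F', 'E863S', 'F105T', 'H349E', 'P967K', 'S516M']
  At Kappa: gained ['N119Q', 'T363N'] -> total ['C236F', 'E863S', 'F105T', 'H349E', 'N119Q', 'P967K', 'S516M', 'T363N']
Mutations(Kappa) = ['C236F', 'E863S', 'F105T', 'H349E', 'N119Q', 'P967K', 'S516M', 'T363N']
Intersection: ['C236F', 'E863S', 'F105T', 'H349E', 'P967K', 'S516M'] ∩ ['C236F', 'E863S', 'F105T', 'H349E', 'N119Q', 'P967K', 'S516M', 'T363N'] = ['C236F', 'E863S', 'F105T', 'H349E', 'P967K', 'S516M']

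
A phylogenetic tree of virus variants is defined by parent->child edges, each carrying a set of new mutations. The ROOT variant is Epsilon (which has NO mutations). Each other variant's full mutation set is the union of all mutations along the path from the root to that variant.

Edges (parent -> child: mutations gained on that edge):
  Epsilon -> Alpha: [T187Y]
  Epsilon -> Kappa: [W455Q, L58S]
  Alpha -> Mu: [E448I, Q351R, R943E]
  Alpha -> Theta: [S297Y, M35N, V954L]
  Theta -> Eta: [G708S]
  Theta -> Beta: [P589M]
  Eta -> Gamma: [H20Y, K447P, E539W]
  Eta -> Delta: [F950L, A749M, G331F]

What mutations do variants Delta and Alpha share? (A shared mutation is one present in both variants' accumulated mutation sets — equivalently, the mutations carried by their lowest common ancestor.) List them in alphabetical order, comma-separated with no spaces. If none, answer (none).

Answer: T187Y

Derivation:
Accumulating mutations along path to Delta:
  At Epsilon: gained [] -> total []
  At Alpha: gained ['T187Y'] -> total ['T187Y']
  At Theta: gained ['S297Y', 'M35N', 'V954L'] -> total ['M35N', 'S297Y', 'T187Y', 'V954L']
  At Eta: gained ['G708S'] -> total ['G708S', 'M35N', 'S297Y', 'T187Y', 'V954L']
  At Delta: gained ['F950L', 'A749M', 'G331F'] -> total ['A749M', 'F950L', 'G331F', 'G708S', 'M35N', 'S297Y', 'T187Y', 'V954L']
Mutations(Delta) = ['A749M', 'F950L', 'G331F', 'G708S', 'M35N', 'S297Y', 'T187Y', 'V954L']
Accumulating mutations along path to Alpha:
  At Epsilon: gained [] -> total []
  At Alpha: gained ['T187Y'] -> total ['T187Y']
Mutations(Alpha) = ['T187Y']
Intersection: ['A749M', 'F950L', 'G331F', 'G708S', 'M35N', 'S297Y', 'T187Y', 'V954L'] ∩ ['T187Y'] = ['T187Y']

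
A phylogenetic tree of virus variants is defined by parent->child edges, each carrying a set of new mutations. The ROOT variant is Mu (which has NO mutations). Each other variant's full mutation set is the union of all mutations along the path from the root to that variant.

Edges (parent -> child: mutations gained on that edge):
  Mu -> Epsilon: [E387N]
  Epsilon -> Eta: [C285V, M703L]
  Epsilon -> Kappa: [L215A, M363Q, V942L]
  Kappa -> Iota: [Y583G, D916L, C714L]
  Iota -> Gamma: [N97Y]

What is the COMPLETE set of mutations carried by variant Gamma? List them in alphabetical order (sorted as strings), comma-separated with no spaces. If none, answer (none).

Answer: C714L,D916L,E387N,L215A,M363Q,N97Y,V942L,Y583G

Derivation:
At Mu: gained [] -> total []
At Epsilon: gained ['E387N'] -> total ['E387N']
At Kappa: gained ['L215A', 'M363Q', 'V942L'] -> total ['E387N', 'L215A', 'M363Q', 'V942L']
At Iota: gained ['Y583G', 'D916L', 'C714L'] -> total ['C714L', 'D916L', 'E387N', 'L215A', 'M363Q', 'V942L', 'Y583G']
At Gamma: gained ['N97Y'] -> total ['C714L', 'D916L', 'E387N', 'L215A', 'M363Q', 'N97Y', 'V942L', 'Y583G']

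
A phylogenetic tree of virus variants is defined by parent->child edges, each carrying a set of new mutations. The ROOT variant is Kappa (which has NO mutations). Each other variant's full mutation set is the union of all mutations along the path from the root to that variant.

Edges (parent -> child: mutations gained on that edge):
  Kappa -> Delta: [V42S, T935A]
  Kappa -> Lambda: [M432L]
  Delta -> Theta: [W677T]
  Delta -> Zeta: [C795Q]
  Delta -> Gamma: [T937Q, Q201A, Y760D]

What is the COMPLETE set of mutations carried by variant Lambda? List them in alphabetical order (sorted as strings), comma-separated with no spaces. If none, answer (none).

Answer: M432L

Derivation:
At Kappa: gained [] -> total []
At Lambda: gained ['M432L'] -> total ['M432L']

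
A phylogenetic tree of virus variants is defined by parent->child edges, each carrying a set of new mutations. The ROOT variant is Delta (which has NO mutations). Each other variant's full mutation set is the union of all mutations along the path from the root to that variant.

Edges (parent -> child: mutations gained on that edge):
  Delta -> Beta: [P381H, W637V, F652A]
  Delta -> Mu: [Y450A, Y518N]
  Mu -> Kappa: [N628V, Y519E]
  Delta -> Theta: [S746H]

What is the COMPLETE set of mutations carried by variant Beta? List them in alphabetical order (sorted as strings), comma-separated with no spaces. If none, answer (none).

Answer: F652A,P381H,W637V

Derivation:
At Delta: gained [] -> total []
At Beta: gained ['P381H', 'W637V', 'F652A'] -> total ['F652A', 'P381H', 'W637V']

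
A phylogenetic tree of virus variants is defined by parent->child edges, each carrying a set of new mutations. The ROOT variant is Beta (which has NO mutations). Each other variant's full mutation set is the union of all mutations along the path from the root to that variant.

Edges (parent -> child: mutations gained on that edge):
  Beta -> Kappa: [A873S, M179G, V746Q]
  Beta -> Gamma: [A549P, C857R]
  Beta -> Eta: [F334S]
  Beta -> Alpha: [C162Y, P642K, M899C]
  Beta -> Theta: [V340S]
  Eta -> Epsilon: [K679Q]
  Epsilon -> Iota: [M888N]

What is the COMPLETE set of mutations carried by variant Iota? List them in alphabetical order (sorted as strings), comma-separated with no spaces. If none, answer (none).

At Beta: gained [] -> total []
At Eta: gained ['F334S'] -> total ['F334S']
At Epsilon: gained ['K679Q'] -> total ['F334S', 'K679Q']
At Iota: gained ['M888N'] -> total ['F334S', 'K679Q', 'M888N']

Answer: F334S,K679Q,M888N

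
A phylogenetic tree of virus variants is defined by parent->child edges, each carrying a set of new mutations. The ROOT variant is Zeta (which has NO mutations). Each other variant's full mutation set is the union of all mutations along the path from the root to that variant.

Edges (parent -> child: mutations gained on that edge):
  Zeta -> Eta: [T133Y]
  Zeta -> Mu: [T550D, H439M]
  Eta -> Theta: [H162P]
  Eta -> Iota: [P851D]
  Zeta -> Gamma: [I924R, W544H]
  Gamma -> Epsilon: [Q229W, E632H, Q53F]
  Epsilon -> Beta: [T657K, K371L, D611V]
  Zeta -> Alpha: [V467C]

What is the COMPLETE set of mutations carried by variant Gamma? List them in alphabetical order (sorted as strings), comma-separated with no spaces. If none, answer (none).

At Zeta: gained [] -> total []
At Gamma: gained ['I924R', 'W544H'] -> total ['I924R', 'W544H']

Answer: I924R,W544H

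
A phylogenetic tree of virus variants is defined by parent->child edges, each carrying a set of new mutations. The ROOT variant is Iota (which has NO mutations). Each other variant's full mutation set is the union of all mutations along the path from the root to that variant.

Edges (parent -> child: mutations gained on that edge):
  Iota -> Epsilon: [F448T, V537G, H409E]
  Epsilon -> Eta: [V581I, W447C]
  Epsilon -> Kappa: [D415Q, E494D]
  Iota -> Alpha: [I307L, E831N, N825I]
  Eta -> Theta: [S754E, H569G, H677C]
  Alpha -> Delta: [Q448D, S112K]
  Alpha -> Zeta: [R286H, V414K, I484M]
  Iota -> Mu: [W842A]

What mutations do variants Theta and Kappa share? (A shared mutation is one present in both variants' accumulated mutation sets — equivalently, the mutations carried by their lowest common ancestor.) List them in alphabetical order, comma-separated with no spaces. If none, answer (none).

Accumulating mutations along path to Theta:
  At Iota: gained [] -> total []
  At Epsilon: gained ['F448T', 'V537G', 'H409E'] -> total ['F448T', 'H409E', 'V537G']
  At Eta: gained ['V581I', 'W447C'] -> total ['F448T', 'H409E', 'V537G', 'V581I', 'W447C']
  At Theta: gained ['S754E', 'H569G', 'H677C'] -> total ['F448T', 'H409E', 'H569G', 'H677C', 'S754E', 'V537G', 'V581I', 'W447C']
Mutations(Theta) = ['F448T', 'H409E', 'H569G', 'H677C', 'S754E', 'V537G', 'V581I', 'W447C']
Accumulating mutations along path to Kappa:
  At Iota: gained [] -> total []
  At Epsilon: gained ['F448T', 'V537G', 'H409E'] -> total ['F448T', 'H409E', 'V537G']
  At Kappa: gained ['D415Q', 'E494D'] -> total ['D415Q', 'E494D', 'F448T', 'H409E', 'V537G']
Mutations(Kappa) = ['D415Q', 'E494D', 'F448T', 'H409E', 'V537G']
Intersection: ['F448T', 'H409E', 'H569G', 'H677C', 'S754E', 'V537G', 'V581I', 'W447C'] ∩ ['D415Q', 'E494D', 'F448T', 'H409E', 'V537G'] = ['F448T', 'H409E', 'V537G']

Answer: F448T,H409E,V537G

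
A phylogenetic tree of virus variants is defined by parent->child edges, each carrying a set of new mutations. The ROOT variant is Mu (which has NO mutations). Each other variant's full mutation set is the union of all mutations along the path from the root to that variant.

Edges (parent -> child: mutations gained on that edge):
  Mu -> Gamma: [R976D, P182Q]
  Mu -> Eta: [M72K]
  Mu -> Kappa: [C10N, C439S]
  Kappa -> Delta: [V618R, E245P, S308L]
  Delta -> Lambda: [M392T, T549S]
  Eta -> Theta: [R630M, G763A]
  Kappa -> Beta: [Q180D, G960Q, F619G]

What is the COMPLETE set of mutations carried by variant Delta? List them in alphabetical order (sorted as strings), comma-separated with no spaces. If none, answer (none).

At Mu: gained [] -> total []
At Kappa: gained ['C10N', 'C439S'] -> total ['C10N', 'C439S']
At Delta: gained ['V618R', 'E245P', 'S308L'] -> total ['C10N', 'C439S', 'E245P', 'S308L', 'V618R']

Answer: C10N,C439S,E245P,S308L,V618R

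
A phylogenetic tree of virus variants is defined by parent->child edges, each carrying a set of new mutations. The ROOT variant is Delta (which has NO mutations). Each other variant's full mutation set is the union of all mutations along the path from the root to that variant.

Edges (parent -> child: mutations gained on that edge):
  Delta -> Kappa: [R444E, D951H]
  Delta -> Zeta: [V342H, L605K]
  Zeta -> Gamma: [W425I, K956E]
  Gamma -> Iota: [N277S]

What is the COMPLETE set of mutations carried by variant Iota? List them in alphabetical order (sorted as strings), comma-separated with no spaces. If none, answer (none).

Answer: K956E,L605K,N277S,V342H,W425I

Derivation:
At Delta: gained [] -> total []
At Zeta: gained ['V342H', 'L605K'] -> total ['L605K', 'V342H']
At Gamma: gained ['W425I', 'K956E'] -> total ['K956E', 'L605K', 'V342H', 'W425I']
At Iota: gained ['N277S'] -> total ['K956E', 'L605K', 'N277S', 'V342H', 'W425I']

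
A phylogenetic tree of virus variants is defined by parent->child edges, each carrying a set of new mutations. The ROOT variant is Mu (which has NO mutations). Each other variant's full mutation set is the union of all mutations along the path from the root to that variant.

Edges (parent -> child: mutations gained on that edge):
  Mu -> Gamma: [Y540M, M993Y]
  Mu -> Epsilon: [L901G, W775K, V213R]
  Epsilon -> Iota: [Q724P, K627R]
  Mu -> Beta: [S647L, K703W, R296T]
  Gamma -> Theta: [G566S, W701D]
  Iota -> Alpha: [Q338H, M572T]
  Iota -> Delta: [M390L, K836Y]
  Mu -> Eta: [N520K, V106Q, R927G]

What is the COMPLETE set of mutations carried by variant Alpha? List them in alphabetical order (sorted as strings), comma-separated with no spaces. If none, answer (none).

At Mu: gained [] -> total []
At Epsilon: gained ['L901G', 'W775K', 'V213R'] -> total ['L901G', 'V213R', 'W775K']
At Iota: gained ['Q724P', 'K627R'] -> total ['K627R', 'L901G', 'Q724P', 'V213R', 'W775K']
At Alpha: gained ['Q338H', 'M572T'] -> total ['K627R', 'L901G', 'M572T', 'Q338H', 'Q724P', 'V213R', 'W775K']

Answer: K627R,L901G,M572T,Q338H,Q724P,V213R,W775K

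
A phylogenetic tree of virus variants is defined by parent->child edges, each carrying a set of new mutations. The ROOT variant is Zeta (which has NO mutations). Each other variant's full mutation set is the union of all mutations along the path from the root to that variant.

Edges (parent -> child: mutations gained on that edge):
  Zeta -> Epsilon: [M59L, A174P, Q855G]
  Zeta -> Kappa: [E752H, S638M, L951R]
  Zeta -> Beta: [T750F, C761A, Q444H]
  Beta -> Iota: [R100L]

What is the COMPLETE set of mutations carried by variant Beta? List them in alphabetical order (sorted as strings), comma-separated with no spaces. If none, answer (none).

Answer: C761A,Q444H,T750F

Derivation:
At Zeta: gained [] -> total []
At Beta: gained ['T750F', 'C761A', 'Q444H'] -> total ['C761A', 'Q444H', 'T750F']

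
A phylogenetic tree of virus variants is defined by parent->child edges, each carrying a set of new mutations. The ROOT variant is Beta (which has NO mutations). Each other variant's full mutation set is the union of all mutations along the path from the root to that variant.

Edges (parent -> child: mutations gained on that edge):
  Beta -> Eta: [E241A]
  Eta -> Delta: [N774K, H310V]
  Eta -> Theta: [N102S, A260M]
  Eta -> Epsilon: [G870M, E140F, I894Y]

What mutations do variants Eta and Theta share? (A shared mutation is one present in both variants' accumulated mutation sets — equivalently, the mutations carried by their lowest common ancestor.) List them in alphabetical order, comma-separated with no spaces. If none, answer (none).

Answer: E241A

Derivation:
Accumulating mutations along path to Eta:
  At Beta: gained [] -> total []
  At Eta: gained ['E241A'] -> total ['E241A']
Mutations(Eta) = ['E241A']
Accumulating mutations along path to Theta:
  At Beta: gained [] -> total []
  At Eta: gained ['E241A'] -> total ['E241A']
  At Theta: gained ['N102S', 'A260M'] -> total ['A260M', 'E241A', 'N102S']
Mutations(Theta) = ['A260M', 'E241A', 'N102S']
Intersection: ['E241A'] ∩ ['A260M', 'E241A', 'N102S'] = ['E241A']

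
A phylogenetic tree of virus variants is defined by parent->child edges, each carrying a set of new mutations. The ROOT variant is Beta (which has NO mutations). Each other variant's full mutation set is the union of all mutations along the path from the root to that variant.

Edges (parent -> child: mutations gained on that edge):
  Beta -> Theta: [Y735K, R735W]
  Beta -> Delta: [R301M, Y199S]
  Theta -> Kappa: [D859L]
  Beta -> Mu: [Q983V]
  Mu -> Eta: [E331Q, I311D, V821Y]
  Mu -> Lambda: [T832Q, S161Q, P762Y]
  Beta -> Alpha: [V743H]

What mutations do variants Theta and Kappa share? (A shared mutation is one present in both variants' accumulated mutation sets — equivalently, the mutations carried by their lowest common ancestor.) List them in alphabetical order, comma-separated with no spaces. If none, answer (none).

Accumulating mutations along path to Theta:
  At Beta: gained [] -> total []
  At Theta: gained ['Y735K', 'R735W'] -> total ['R735W', 'Y735K']
Mutations(Theta) = ['R735W', 'Y735K']
Accumulating mutations along path to Kappa:
  At Beta: gained [] -> total []
  At Theta: gained ['Y735K', 'R735W'] -> total ['R735W', 'Y735K']
  At Kappa: gained ['D859L'] -> total ['D859L', 'R735W', 'Y735K']
Mutations(Kappa) = ['D859L', 'R735W', 'Y735K']
Intersection: ['R735W', 'Y735K'] ∩ ['D859L', 'R735W', 'Y735K'] = ['R735W', 'Y735K']

Answer: R735W,Y735K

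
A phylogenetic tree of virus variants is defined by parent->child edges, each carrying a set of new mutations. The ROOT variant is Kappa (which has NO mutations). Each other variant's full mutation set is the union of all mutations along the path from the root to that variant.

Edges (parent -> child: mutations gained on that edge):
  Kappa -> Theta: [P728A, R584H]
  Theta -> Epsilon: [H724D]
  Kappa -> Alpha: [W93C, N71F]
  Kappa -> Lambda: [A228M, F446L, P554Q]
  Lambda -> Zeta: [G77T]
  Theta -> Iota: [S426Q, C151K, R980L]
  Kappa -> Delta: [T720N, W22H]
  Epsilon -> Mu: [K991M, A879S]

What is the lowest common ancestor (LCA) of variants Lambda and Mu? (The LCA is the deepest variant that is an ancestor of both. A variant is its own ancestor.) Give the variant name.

Path from root to Lambda: Kappa -> Lambda
  ancestors of Lambda: {Kappa, Lambda}
Path from root to Mu: Kappa -> Theta -> Epsilon -> Mu
  ancestors of Mu: {Kappa, Theta, Epsilon, Mu}
Common ancestors: {Kappa}
Walk up from Mu: Mu (not in ancestors of Lambda), Epsilon (not in ancestors of Lambda), Theta (not in ancestors of Lambda), Kappa (in ancestors of Lambda)
Deepest common ancestor (LCA) = Kappa

Answer: Kappa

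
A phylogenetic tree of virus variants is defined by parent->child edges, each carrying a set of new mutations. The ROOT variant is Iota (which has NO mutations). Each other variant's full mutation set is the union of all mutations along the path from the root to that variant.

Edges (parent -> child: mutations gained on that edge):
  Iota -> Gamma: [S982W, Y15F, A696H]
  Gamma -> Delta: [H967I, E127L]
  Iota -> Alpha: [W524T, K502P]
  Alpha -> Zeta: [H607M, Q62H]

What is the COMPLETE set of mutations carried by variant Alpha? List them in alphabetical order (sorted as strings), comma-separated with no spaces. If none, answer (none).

Answer: K502P,W524T

Derivation:
At Iota: gained [] -> total []
At Alpha: gained ['W524T', 'K502P'] -> total ['K502P', 'W524T']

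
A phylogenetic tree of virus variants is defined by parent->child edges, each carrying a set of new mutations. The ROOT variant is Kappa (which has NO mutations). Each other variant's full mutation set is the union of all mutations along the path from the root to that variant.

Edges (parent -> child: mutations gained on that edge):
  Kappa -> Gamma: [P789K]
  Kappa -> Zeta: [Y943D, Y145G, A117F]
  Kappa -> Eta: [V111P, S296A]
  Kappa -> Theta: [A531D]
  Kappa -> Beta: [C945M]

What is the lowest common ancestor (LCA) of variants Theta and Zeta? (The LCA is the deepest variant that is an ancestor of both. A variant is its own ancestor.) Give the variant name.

Path from root to Theta: Kappa -> Theta
  ancestors of Theta: {Kappa, Theta}
Path from root to Zeta: Kappa -> Zeta
  ancestors of Zeta: {Kappa, Zeta}
Common ancestors: {Kappa}
Walk up from Zeta: Zeta (not in ancestors of Theta), Kappa (in ancestors of Theta)
Deepest common ancestor (LCA) = Kappa

Answer: Kappa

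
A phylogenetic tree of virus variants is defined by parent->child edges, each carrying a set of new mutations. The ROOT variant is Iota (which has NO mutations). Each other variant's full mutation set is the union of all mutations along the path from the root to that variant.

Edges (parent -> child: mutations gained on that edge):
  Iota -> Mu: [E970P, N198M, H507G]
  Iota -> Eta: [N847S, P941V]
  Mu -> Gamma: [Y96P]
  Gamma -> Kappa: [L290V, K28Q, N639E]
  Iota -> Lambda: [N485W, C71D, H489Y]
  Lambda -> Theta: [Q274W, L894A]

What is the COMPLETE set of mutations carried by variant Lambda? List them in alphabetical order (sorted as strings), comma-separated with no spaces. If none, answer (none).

Answer: C71D,H489Y,N485W

Derivation:
At Iota: gained [] -> total []
At Lambda: gained ['N485W', 'C71D', 'H489Y'] -> total ['C71D', 'H489Y', 'N485W']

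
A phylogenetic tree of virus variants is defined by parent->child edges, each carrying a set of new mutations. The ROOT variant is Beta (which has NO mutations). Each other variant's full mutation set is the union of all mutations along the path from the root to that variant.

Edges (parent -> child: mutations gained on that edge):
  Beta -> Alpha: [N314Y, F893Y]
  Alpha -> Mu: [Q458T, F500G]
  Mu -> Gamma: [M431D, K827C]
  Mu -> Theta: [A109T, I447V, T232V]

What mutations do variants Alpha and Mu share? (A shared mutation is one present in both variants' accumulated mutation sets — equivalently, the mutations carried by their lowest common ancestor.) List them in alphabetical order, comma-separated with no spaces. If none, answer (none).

Answer: F893Y,N314Y

Derivation:
Accumulating mutations along path to Alpha:
  At Beta: gained [] -> total []
  At Alpha: gained ['N314Y', 'F893Y'] -> total ['F893Y', 'N314Y']
Mutations(Alpha) = ['F893Y', 'N314Y']
Accumulating mutations along path to Mu:
  At Beta: gained [] -> total []
  At Alpha: gained ['N314Y', 'F893Y'] -> total ['F893Y', 'N314Y']
  At Mu: gained ['Q458T', 'F500G'] -> total ['F500G', 'F893Y', 'N314Y', 'Q458T']
Mutations(Mu) = ['F500G', 'F893Y', 'N314Y', 'Q458T']
Intersection: ['F893Y', 'N314Y'] ∩ ['F500G', 'F893Y', 'N314Y', 'Q458T'] = ['F893Y', 'N314Y']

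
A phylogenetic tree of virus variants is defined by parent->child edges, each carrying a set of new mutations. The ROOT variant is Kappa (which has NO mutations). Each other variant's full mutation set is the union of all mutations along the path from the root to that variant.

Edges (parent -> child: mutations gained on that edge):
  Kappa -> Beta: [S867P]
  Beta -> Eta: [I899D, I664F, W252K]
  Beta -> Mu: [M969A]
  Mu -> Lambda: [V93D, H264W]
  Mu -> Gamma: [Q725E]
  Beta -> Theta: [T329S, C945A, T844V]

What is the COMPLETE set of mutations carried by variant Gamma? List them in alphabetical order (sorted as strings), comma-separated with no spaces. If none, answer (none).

At Kappa: gained [] -> total []
At Beta: gained ['S867P'] -> total ['S867P']
At Mu: gained ['M969A'] -> total ['M969A', 'S867P']
At Gamma: gained ['Q725E'] -> total ['M969A', 'Q725E', 'S867P']

Answer: M969A,Q725E,S867P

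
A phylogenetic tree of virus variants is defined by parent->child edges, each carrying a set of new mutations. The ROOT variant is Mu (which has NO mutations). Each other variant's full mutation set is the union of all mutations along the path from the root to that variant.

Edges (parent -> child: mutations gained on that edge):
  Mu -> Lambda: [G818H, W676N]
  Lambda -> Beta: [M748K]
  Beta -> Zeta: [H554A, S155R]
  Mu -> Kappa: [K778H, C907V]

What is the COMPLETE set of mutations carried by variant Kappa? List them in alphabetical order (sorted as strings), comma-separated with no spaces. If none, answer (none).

At Mu: gained [] -> total []
At Kappa: gained ['K778H', 'C907V'] -> total ['C907V', 'K778H']

Answer: C907V,K778H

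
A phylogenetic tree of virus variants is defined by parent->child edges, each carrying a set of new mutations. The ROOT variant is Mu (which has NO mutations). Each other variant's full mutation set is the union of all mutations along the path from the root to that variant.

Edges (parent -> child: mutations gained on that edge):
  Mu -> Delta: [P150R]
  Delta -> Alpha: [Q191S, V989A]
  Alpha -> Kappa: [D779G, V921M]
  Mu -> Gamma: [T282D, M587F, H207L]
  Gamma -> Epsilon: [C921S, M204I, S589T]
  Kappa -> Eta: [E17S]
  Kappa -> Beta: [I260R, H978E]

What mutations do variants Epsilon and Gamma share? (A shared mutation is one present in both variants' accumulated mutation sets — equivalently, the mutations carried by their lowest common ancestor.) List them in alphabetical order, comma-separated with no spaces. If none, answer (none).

Answer: H207L,M587F,T282D

Derivation:
Accumulating mutations along path to Epsilon:
  At Mu: gained [] -> total []
  At Gamma: gained ['T282D', 'M587F', 'H207L'] -> total ['H207L', 'M587F', 'T282D']
  At Epsilon: gained ['C921S', 'M204I', 'S589T'] -> total ['C921S', 'H207L', 'M204I', 'M587F', 'S589T', 'T282D']
Mutations(Epsilon) = ['C921S', 'H207L', 'M204I', 'M587F', 'S589T', 'T282D']
Accumulating mutations along path to Gamma:
  At Mu: gained [] -> total []
  At Gamma: gained ['T282D', 'M587F', 'H207L'] -> total ['H207L', 'M587F', 'T282D']
Mutations(Gamma) = ['H207L', 'M587F', 'T282D']
Intersection: ['C921S', 'H207L', 'M204I', 'M587F', 'S589T', 'T282D'] ∩ ['H207L', 'M587F', 'T282D'] = ['H207L', 'M587F', 'T282D']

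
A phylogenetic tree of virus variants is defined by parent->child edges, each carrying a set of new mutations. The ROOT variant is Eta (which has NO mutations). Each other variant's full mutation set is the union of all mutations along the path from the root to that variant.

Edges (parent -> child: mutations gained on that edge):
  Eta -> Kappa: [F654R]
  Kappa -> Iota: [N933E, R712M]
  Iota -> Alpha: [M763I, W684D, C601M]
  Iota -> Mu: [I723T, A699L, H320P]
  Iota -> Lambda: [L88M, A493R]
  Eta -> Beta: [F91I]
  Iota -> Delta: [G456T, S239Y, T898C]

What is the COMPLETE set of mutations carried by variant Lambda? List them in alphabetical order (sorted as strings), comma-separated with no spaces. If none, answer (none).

At Eta: gained [] -> total []
At Kappa: gained ['F654R'] -> total ['F654R']
At Iota: gained ['N933E', 'R712M'] -> total ['F654R', 'N933E', 'R712M']
At Lambda: gained ['L88M', 'A493R'] -> total ['A493R', 'F654R', 'L88M', 'N933E', 'R712M']

Answer: A493R,F654R,L88M,N933E,R712M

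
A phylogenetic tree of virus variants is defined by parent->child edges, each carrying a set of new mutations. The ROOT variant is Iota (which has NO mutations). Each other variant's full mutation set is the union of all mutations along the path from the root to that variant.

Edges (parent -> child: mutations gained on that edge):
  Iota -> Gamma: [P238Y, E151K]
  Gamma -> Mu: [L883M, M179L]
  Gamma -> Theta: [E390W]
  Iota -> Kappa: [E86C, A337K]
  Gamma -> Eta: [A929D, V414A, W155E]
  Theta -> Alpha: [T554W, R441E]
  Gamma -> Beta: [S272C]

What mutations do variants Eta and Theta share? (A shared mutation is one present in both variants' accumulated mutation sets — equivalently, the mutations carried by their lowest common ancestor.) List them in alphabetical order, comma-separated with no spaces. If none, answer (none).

Accumulating mutations along path to Eta:
  At Iota: gained [] -> total []
  At Gamma: gained ['P238Y', 'E151K'] -> total ['E151K', 'P238Y']
  At Eta: gained ['A929D', 'V414A', 'W155E'] -> total ['A929D', 'E151K', 'P238Y', 'V414A', 'W155E']
Mutations(Eta) = ['A929D', 'E151K', 'P238Y', 'V414A', 'W155E']
Accumulating mutations along path to Theta:
  At Iota: gained [] -> total []
  At Gamma: gained ['P238Y', 'E151K'] -> total ['E151K', 'P238Y']
  At Theta: gained ['E390W'] -> total ['E151K', 'E390W', 'P238Y']
Mutations(Theta) = ['E151K', 'E390W', 'P238Y']
Intersection: ['A929D', 'E151K', 'P238Y', 'V414A', 'W155E'] ∩ ['E151K', 'E390W', 'P238Y'] = ['E151K', 'P238Y']

Answer: E151K,P238Y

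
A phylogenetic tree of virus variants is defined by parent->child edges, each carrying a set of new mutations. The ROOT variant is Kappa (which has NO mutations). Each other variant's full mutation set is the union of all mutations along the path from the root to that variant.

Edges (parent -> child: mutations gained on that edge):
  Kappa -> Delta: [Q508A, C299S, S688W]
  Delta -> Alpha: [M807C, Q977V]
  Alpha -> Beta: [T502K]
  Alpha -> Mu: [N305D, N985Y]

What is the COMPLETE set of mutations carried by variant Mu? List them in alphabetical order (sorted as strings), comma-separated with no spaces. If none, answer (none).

At Kappa: gained [] -> total []
At Delta: gained ['Q508A', 'C299S', 'S688W'] -> total ['C299S', 'Q508A', 'S688W']
At Alpha: gained ['M807C', 'Q977V'] -> total ['C299S', 'M807C', 'Q508A', 'Q977V', 'S688W']
At Mu: gained ['N305D', 'N985Y'] -> total ['C299S', 'M807C', 'N305D', 'N985Y', 'Q508A', 'Q977V', 'S688W']

Answer: C299S,M807C,N305D,N985Y,Q508A,Q977V,S688W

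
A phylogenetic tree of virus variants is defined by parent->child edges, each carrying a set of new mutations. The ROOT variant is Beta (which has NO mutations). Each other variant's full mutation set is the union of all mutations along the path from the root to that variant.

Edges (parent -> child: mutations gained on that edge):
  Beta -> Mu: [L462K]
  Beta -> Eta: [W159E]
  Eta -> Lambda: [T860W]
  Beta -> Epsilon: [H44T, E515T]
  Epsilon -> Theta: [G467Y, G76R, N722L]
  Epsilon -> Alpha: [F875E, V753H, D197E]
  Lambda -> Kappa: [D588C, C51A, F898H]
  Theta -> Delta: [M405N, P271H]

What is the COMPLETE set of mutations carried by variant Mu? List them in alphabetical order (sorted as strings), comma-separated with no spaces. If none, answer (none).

At Beta: gained [] -> total []
At Mu: gained ['L462K'] -> total ['L462K']

Answer: L462K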